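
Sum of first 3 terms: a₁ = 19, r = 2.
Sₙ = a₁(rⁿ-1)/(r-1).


Sₙ = 19×(2^3 - 1)/(2 - 1)
= 19×(8 - 1)/1
= 19×7/1
= 133

S_3 = 133


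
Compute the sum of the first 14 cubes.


n(n+1)/2 = 14×15/2 = 105
Σk³ = 105² = 11025

Σk³ = 11025


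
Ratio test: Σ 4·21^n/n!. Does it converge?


aₙ = 4·21^n/n!
a_{n+1}/aₙ = 21^(n+1)/(n+1)! × n!/21^n  (constant 4 cancels)
= 21/(n+1)
L = lim(n→∞) 21/(n+1) = 0
L < 1 → series CONVERGES

Converges (ratio test: L = 0 < 1)


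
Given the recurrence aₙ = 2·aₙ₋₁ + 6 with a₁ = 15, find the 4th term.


Computing step by step:
a_1 = 15
a_2 = 36
a_3 = 78
a_4 = 162


a_4 = 162


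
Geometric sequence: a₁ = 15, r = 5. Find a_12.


aₙ = a₁·r^(n-1)
= 15×5^11
= 15×48828125
= 732421875

a_12 = 732421875


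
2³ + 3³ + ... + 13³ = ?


Σₖ₌2^13 k³ = [13·14/2]² − [1·2/2]²
= 8281 − 1 = 8280

Σk³ = 8280


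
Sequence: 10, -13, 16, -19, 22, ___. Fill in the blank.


Pattern: alternating sign, magnitude arithmetic (d=3)
Terms: 10, -13, 16, -19, 22
Next term = -25

Next term = -25


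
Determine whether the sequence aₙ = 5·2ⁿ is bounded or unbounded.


aₙ = 5·2ⁿ → as n→∞, aₙ→∞ (since base 2 > 1)
No finite upper bound exists
The sequence is UNBOUNDED

Unbounded (aₙ → ∞ as n → ∞)


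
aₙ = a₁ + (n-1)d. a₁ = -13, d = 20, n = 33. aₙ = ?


aₙ = a₁ + (n-1)d
= -13 + (33-1)×20
= -13 + 640
= 627

a_33 = 627


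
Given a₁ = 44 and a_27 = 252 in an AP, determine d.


d = (aₙ - a₁)/(n-1)
= (252 - 44)/(27-1)
= 208/26 = 8

d = 8


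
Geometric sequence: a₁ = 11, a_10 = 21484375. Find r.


r^(n-1) = aₙ/a₁
r^9 = 21484375/11 = 1953125
r = 1953125^(1/9)
= 5

r = 5


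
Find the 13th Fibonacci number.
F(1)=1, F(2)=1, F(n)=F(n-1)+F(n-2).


Fibonacci sequence: 1, 1, 2, 3, 5, 8, 13, 21, 34, 55, 89, ...
F(13) = 233

F(13) = 233


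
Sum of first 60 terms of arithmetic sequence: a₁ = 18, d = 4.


aₙ = 18 + (60-1)×4 = 254
Sₙ = n(a₁+aₙ)/2 = 60×(18+254)/2
= 60×272/2 = 8160

S_60 = 8160


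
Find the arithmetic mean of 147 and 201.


AM = (147 + 201)/2 = 348/2 = 174

AM = 174


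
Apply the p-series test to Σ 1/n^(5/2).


p-series test: Σ c/n^p converges if p > 1, diverges if p ≤ 1 (constant c > 0 doesn't affect convergence).
p = 5/2
5/2 > 1 → CONVERGES

Converges (p = 5/2 > 1)


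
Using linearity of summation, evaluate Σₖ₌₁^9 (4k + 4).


Σ(4k+4) = 4·Σk + 4·n
= 4·45 + 4·9
= 180 + 36 = 216

Σ = 216


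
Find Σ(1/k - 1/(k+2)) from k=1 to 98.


Telescoping with gap 2: two head and two tail terms survive.
= (1 + 1/2) - (1/99 + 1/100)
= 3/2 - 1/99 - 1/100 = 14651/9900

Sum = 14651/9900


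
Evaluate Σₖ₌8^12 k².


Σₖ₌8^12 k² = Σₖ₌₁^12 k² − Σₖ₌₁^7 k²
= 12·13·25/6 − 7·8·15/6
= 650 − 140 = 510

Σk² = 510


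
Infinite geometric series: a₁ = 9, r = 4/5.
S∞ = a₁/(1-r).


S∞ = a₁/(1-r) = 9/(1 - 4/5)
= 9/(1/5)
= 45

S∞ = 45


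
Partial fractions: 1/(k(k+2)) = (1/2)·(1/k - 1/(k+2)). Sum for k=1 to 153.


1/(k(k+2)) = (1/2)·(1/k - 1/(k+2)) (partial fractions)
Telescoping: Σ = (1/2)·(1 + 1/2 - 1/154 - 1/155) = 8874/11935

Sum = 8874/11935


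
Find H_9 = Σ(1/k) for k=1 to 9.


H_9 = 1/1 + 1/2 + 1/3 + 1/4 + 1/5 + 1/6 + 1/7 + 1/8 + 1/9
= 7129/2520
≈ 2.829

H_9 = 7129/2520 ≈ 2.829


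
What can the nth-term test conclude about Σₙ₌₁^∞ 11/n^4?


lim(n→∞) 11/n^4 = 0
lim aₙ = 0 → nth-term test is INCONCLUSIVE
(Need other tests; this is actually a convergent p-series with p=4 > 1)

Inconclusive (lim aₙ = 0; need another test)


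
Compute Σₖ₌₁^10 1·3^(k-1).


Sₙ = 1×(3^10 - 1)/(3 - 1)
= 1×(59049 - 1)/2
= 1×59048/2
= 29524

S_10 = 29524


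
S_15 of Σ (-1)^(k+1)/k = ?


S = 1 - 1/2 + 1/3 - 1/4 + 1/5 - 1/6 + 1/7 - 1/8 ± ...
= 0.7254
(Full series converges to +ln(2) ≈ +0.6931)

S_15 = 0.7254


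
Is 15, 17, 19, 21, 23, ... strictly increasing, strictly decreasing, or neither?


Differences: 2, 2, 2, 2
All differences > 0 → strictly INCREASING

Monotonically increasing


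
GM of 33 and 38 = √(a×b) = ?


GM = √(33×38) = √1254 = 35.4119

GM = 35.4119


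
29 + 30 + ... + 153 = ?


Σₖ₌29^153 k = Σₖ₌₁^153 k − Σₖ₌₁^28 k
= 153·154/2 − 28·29/2
= 11781 − 406 = 11375

Σk = 11375


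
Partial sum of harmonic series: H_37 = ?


H_37 = 1/1 + 1/2 + 1/3 + ... + 1/37
= 2040798836801833/485721041551200
≈ 4.2016

H_37 = 2040798836801833/485721041551200 ≈ 4.2016


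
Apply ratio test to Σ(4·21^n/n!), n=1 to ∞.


aₙ = 4·21^n/n!
a_{n+1}/aₙ = 21^(n+1)/(n+1)! × n!/21^n  (constant 4 cancels)
= 21/(n+1)
L = lim(n→∞) 21/(n+1) = 0
L < 1 → series CONVERGES

Converges (ratio test: L = 0 < 1)


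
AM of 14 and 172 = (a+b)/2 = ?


AM = (14 + 172)/2 = 186/2 = 93

AM = 93


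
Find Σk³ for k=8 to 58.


Σₖ₌8^58 k³ = [58·59/2]² − [7·8/2]²
= 2927521 − 784 = 2926737

Σk³ = 2926737


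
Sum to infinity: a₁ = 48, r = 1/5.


S∞ = a₁/(1-r) = 48/(1 - 1/5)
= 48/(4/5)
= 60

S∞ = 60


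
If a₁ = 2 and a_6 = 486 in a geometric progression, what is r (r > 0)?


r^(n-1) = aₙ/a₁
r^5 = 486/2 = 243
r = 243^(1/5)
= 3

r = 3


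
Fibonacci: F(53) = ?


Fibonacci sequence: 1, 1, 2, 3, 5, 8, 13, 21, 34, 55, 89, ...
F(53) = 53316291173

F(53) = 53316291173


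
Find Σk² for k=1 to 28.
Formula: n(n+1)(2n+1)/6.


n = 28
n(n+1)(2n+1)/6 = 28×29×57/6
= 46284/6 = 7714

Σk² = 7714


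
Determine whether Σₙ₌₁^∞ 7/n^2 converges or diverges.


p-series test: Σ c/n^p converges if p > 1, diverges if p ≤ 1 (constant c > 0 doesn't affect convergence).
p = 2
2 > 1 → CONVERGES

Converges (p = 2 > 1)


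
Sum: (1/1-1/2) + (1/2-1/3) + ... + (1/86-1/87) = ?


Telescoping: adjacent terms cancel.
= 1/1 - 1/87
= 1 - 1/87 = 86/87

Sum = 86/87


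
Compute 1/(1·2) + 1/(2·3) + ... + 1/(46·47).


1/(k(k+1)) = 1/k - 1/(k+1) (partial fractions)
Telescoping: Σ = 1 - 1/47 = 46/47

Sum = 46/47


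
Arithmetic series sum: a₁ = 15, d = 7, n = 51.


aₙ = 15 + (51-1)×7 = 365
Sₙ = n(a₁+aₙ)/2 = 51×(15+365)/2
= 51×380/2 = 9690

S_51 = 9690


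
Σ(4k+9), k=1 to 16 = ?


Σ(4k+9) = 4·Σk + 9·n
= 4·136 + 9·16
= 544 + 144 = 688

Σ = 688


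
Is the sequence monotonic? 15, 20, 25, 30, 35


Differences: 5, 5, 5, 5
All differences > 0 → strictly INCREASING

Monotonically increasing


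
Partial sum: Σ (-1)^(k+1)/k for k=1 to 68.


S = 1 - 1/2 + 1/3 - 1/4 + 1/5 - 1/6 + 1/7 - 1/8 ± ...
= 0.6858
(Full series converges to +ln(2) ≈ +0.6931)

S_68 = 0.6858


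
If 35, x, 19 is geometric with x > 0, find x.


GM = √(35×19) = √665 = 25.7876

GM = 25.7876


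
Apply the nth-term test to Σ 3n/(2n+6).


lim(n→∞) 3n/(2n+6) = 3/2 = 3/2  (divide numerator and denominator by n)
lim aₙ = 3/2 ≠ 0 → series DIVERGES

Diverges (lim aₙ = 3/2 ≠ 0)


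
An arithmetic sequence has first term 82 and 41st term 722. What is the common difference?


d = (aₙ - a₁)/(n-1)
= (722 - 82)/(41-1)
= 640/40 = 16

d = 16


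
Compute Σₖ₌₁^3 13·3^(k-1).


Sₙ = 13×(3^3 - 1)/(3 - 1)
= 13×(27 - 1)/2
= 13×26/2
= 169

S_3 = 169


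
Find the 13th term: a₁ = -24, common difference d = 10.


aₙ = a₁ + (n-1)d
= -24 + (13-1)×10
= -24 + 120
= 96

a_13 = 96


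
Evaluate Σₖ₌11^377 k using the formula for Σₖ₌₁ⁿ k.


Σₖ₌11^377 k = Σₖ₌₁^377 k − Σₖ₌₁^10 k
= 377·378/2 − 10·11/2
= 71253 − 55 = 71198

Σk = 71198


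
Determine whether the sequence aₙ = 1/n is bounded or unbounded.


a₁ = 1, a₂ = 1/2, a₃ = 1/3, ...
0 < aₙ ≤ 1 for all n ≥ 1
Lower bound: 0, Upper bound: 1
The sequence IS bounded

Bounded (0 < aₙ ≤ 1)


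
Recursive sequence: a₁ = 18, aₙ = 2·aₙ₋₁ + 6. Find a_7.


Computing step by step:
a_1 = 18
a_2 = 42
a_3 = 90
a_4 = 186
a_5 = 378
a_6 = 762
a_7 = 1530


a_7 = 1530


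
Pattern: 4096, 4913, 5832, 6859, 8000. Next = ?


Pattern: perfect cubes: n³
Terms: 4096, 4913, 5832, 6859, 8000
Next term = 9261

Next term = 9261


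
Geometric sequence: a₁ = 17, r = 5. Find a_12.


aₙ = a₁·r^(n-1)
= 17×5^11
= 17×48828125
= 830078125

a_12 = 830078125


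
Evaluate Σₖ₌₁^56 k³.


n(n+1)/2 = 56×57/2 = 1596
Σk³ = 1596² = 2547216

Σk³ = 2547216


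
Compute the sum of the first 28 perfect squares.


n = 28
n(n+1)(2n+1)/6 = 28×29×57/6
= 46284/6 = 7714

Σk² = 7714


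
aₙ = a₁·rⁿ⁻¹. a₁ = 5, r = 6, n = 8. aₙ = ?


aₙ = a₁·r^(n-1)
= 5×6^7
= 5×279936
= 1399680

a_8 = 1399680


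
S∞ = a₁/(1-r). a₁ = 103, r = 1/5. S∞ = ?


S∞ = a₁/(1-r) = 103/(1 - 1/5)
= 103/(4/5)
= 515/4

S∞ = 515/4


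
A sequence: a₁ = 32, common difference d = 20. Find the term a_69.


aₙ = a₁ + (n-1)d
= 32 + (69-1)×20
= 32 + 1360
= 1392

a_69 = 1392


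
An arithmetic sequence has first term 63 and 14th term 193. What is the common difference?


d = (aₙ - a₁)/(n-1)
= (193 - 63)/(14-1)
= 130/13 = 10

d = 10


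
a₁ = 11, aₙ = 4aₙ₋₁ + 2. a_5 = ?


Computing step by step:
a_1 = 11
a_2 = 46
a_3 = 186
a_4 = 746
a_5 = 2986


a_5 = 2986


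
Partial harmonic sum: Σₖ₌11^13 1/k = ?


Σₖ₌11^13 1/k = 1/11 + 1/12 + 1/13
= 431/1716
≈ 0.2512

Sum = 431/1716 ≈ 0.2512


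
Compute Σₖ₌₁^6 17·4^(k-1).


Sₙ = 17×(4^6 - 1)/(4 - 1)
= 17×(4096 - 1)/3
= 17×4095/3
= 23205

S_6 = 23205


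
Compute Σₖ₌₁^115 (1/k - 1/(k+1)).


Telescoping: adjacent terms cancel.
= 1/1 - 1/116
= 1 - 1/116 = 115/116

Sum = 115/116


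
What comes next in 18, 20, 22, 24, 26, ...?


Pattern: arithmetic (d=2)
Terms: 18, 20, 22, 24, 26
Next term = 28

Next term = 28


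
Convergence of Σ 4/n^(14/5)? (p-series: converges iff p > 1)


p-series test: Σ c/n^p converges if p > 1, diverges if p ≤ 1 (constant c > 0 doesn't affect convergence).
p = 14/5
14/5 > 1 → CONVERGES

Converges (p = 14/5 > 1)


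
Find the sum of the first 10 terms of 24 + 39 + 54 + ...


aₙ = 24 + (10-1)×15 = 159
Sₙ = n(a₁+aₙ)/2 = 10×(24+159)/2
= 10×183/2 = 915

S_10 = 915


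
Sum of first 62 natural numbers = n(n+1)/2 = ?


n(n+1)/2 = 62×63/2 = 3906/2 = 1953

Σk = 1953


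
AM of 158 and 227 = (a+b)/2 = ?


AM = (158 + 227)/2 = 385/2 = 192.5

AM = 192.5


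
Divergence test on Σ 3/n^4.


lim(n→∞) 3/n^4 = 0
lim aₙ = 0 → nth-term test is INCONCLUSIVE
(Need other tests; this is actually a convergent p-series with p=4 > 1)

Inconclusive (lim aₙ = 0; need another test)


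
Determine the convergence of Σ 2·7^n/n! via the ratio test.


aₙ = 2·7^n/n!
a_{n+1}/aₙ = 7^(n+1)/(n+1)! × n!/7^n  (constant 2 cancels)
= 7/(n+1)
L = lim(n→∞) 7/(n+1) = 0
L < 1 → series CONVERGES

Converges (ratio test: L = 0 < 1)


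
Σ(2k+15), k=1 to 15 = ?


Σ(2k+15) = 2·Σk + 15·n
= 2·120 + 15·15
= 240 + 225 = 465

Σ = 465


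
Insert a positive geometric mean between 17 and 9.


GM = √(17×9) = √153 = 12.3693

GM = 12.3693


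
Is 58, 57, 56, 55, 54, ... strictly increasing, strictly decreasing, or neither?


Differences: -1, -1, -1, -1
All differences < 0 → strictly DECREASING

Monotonically decreasing


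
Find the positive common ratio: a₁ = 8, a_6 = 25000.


r^(n-1) = aₙ/a₁
r^5 = 25000/8 = 3125
r = 3125^(1/5)
= 5

r = 5


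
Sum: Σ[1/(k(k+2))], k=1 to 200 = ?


1/(k(k+2)) = (1/2)·(1/k - 1/(k+2)) (partial fractions)
Telescoping: Σ = (1/2)·(1 + 1/2 - 1/201 - 1/202) = 15125/20301

Sum = 15125/20301


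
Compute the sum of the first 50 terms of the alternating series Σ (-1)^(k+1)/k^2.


S = 1 - 1/4 + 1/9 - 1/16 + 1/25 - 1/36 + 1/49 - 1/64 ± ...
= 0.8223
(Full series converges to +π²/12 ≈ +0.8225)

S_50 = 0.8223


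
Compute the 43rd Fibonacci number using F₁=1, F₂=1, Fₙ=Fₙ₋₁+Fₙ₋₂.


Fibonacci sequence: 1, 1, 2, 3, 5, 8, 13, 21, 34, 55, 89, ...
F(43) = 433494437

F(43) = 433494437


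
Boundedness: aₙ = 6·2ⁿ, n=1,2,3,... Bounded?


aₙ = 6·2ⁿ → as n→∞, aₙ→∞ (since base 2 > 1)
No finite upper bound exists
The sequence is UNBOUNDED

Unbounded (aₙ → ∞ as n → ∞)


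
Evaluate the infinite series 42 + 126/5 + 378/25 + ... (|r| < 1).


S∞ = a₁/(1-r) = 42/(1 - 3/5)
= 42/(2/5)
= 105

S∞ = 105


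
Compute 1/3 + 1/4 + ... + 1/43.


Σₖ₌3^43 1/k = 1/3 + 1/4 + 1/5 + ... + 1/43
= 348646925444470217/122332313750680800
≈ 2.85

Sum = 348646925444470217/122332313750680800 ≈ 2.85


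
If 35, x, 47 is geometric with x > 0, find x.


GM = √(35×47) = √1645 = 40.5586

GM = 40.5586


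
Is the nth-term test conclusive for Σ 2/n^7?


lim(n→∞) 2/n^7 = 0
lim aₙ = 0 → nth-term test is INCONCLUSIVE
(Need other tests; this is actually a convergent p-series with p=7 > 1)

Inconclusive (lim aₙ = 0; need another test)


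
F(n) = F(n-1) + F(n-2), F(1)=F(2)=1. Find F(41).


Fibonacci sequence: 1, 1, 2, 3, 5, 8, 13, 21, 34, 55, 89, ...
F(41) = 165580141

F(41) = 165580141


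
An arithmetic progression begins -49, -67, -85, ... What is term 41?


aₙ = a₁ + (n-1)d
= -49 + (41-1)×-18
= -49 - 720
= -769

a_41 = -769


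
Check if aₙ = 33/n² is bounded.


a₁ = 33, a₂ = 33/4, a₃ = 33/9, ...
0 < aₙ ≤ 33 for all n ≥ 1
The sequence IS bounded

Bounded (0 < aₙ ≤ 33)


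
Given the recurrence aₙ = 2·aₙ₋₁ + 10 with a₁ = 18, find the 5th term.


Computing step by step:
a_1 = 18
a_2 = 46
a_3 = 102
a_4 = 214
a_5 = 438


a_5 = 438


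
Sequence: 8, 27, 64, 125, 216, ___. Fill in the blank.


Pattern: perfect cubes: n³
Terms: 8, 27, 64, 125, 216
Next term = 343

Next term = 343


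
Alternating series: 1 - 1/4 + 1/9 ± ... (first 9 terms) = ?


S = 1 - 1/4 + 1/9 - 1/16 + 1/25 - 1/36 + 1/49 - 1/64 ± ...
= 0.828
(Full series converges to +π²/12 ≈ +0.8225)

S_9 = 0.828


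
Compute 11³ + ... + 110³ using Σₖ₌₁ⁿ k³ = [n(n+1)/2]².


Σₖ₌11^110 k³ = [110·111/2]² − [10·11/2]²
= 37271025 − 3025 = 37268000

Σk³ = 37268000


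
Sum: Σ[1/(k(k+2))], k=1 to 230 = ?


1/(k(k+2)) = (1/2)·(1/k - 1/(k+2)) (partial fractions)
Telescoping: Σ = (1/2)·(1 + 1/2 - 1/231 - 1/232) = 79925/107184

Sum = 79925/107184


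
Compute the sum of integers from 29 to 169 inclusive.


Σₖ₌29^169 k = Σₖ₌₁^169 k − Σₖ₌₁^28 k
= 169·170/2 − 28·29/2
= 14365 − 406 = 13959

Σk = 13959


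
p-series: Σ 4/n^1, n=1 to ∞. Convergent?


p-series test: Σ c/n^p converges if p > 1, diverges if p ≤ 1 (constant c > 0 doesn't affect convergence).
p = 1
1 ≤ 1 → DIVERGES

Diverges (p = 1 ≤ 1)


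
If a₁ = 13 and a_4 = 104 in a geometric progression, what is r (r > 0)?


r^(n-1) = aₙ/a₁
r^3 = 104/13 = 8
r = 8^(1/3)
= 2

r = 2


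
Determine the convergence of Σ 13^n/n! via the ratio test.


aₙ = 13^n/n!
a_{n+1}/aₙ = 13^(n+1)/(n+1)! × n!/13^n
= 13/(n+1)
L = lim(n→∞) 13/(n+1) = 0
L < 1 → series CONVERGES

Converges (ratio test: L = 0 < 1)


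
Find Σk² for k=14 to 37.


Σₖ₌14^37 k² = Σₖ₌₁^37 k² − Σₖ₌₁^13 k²
= 37·38·75/6 − 13·14·27/6
= 17575 − 819 = 16756

Σk² = 16756


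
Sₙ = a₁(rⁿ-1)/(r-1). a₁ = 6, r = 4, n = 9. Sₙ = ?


Sₙ = 6×(4^9 - 1)/(4 - 1)
= 6×(262144 - 1)/3
= 6×262143/3
= 524286

S_9 = 524286


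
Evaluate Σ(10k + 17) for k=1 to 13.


Σ(10k+17) = 10·Σk + 17·n
= 10·91 + 17·13
= 910 + 221 = 1131

Σ = 1131


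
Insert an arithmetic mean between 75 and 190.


AM = (75 + 190)/2 = 265/2 = 132.5

AM = 132.5


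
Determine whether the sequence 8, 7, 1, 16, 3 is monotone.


Differences: -1, -6, 15, -13
Difference at position 3 is +15 (> 0) but position 1 is -1 (< 0) — sequence both rises and falls
→ NOT monotonic

Not monotonic


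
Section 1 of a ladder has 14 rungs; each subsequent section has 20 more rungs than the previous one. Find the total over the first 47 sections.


aₙ = 14 + (47-1)×20 = 934
Sₙ = n(a₁+aₙ)/2 = 47×(14+934)/2
= 47×948/2 = 22278

S_47 = 22278


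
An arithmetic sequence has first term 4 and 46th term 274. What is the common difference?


d = (aₙ - a₁)/(n-1)
= (274 - 4)/(46-1)
= 270/45 = 6

d = 6


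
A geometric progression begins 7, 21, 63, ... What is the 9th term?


aₙ = a₁·r^(n-1)
= 7×3^8
= 7×6561
= 45927

a_9 = 45927


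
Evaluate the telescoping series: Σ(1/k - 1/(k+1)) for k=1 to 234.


Telescoping: adjacent terms cancel.
= 1/1 - 1/235
= 1 - 1/235 = 234/235

Sum = 234/235


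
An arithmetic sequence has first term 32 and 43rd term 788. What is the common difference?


d = (aₙ - a₁)/(n-1)
= (788 - 32)/(43-1)
= 756/42 = 18

d = 18


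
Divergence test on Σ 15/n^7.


lim(n→∞) 15/n^7 = 0
lim aₙ = 0 → nth-term test is INCONCLUSIVE
(Need other tests; this is actually a convergent p-series with p=7 > 1)

Inconclusive (lim aₙ = 0; need another test)


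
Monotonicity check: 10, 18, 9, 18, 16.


Differences: 8, -9, 9, -2
Difference at position 1 is +8 (> 0) but position 2 is -9 (< 0) — sequence both rises and falls
→ NOT monotonic

Not monotonic


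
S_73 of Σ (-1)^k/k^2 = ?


S = -1 + 1/4 - 1/9 + 1/16 - 1/25 + 1/36 - 1/49 + 1/64 ± ...
= -0.8226
(Full series converges to -π²/12 ≈ -0.8225)

S_73 = -0.8226


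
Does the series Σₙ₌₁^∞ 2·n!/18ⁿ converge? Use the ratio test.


aₙ = 2·n!/18^n
a_{n+1}/aₙ = (n+1)!/18^(n+1) × 18^n/n!  (constant 2 cancels)
= (n+1)/18
L = lim(n→∞) (n+1)/18 = ∞
L > 1 → series DIVERGES

Diverges (ratio test: L = ∞ > 1)


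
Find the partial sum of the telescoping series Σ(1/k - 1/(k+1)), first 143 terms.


Telescoping: adjacent terms cancel.
= 1/1 - 1/144
= 1 - 1/144 = 143/144

Sum = 143/144


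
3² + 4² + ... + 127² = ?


Σₖ₌3^127 k² = Σₖ₌₁^127 k² − Σₖ₌₁^2 k²
= 127·128·255/6 − 2·3·5/6
= 690880 − 5 = 690875

Σk² = 690875


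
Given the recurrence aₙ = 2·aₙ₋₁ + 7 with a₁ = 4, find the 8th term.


Computing step by step:
a_1 = 4
a_2 = 15
a_3 = 37
a_4 = 81
a_5 = 169
a_6 = 345
a_7 = 697
a_8 = 1401


a_8 = 1401


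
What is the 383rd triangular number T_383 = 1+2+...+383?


n(n+1)/2 = 383×384/2 = 147072/2 = 73536

Σk = 73536


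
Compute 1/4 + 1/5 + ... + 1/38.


Σₖ₌4^38 1/k = 1/4 + 1/5 + 1/6 + ... + 1/38
= 1163092393297033/485721041551200
≈ 2.3946

Sum = 1163092393297033/485721041551200 ≈ 2.3946


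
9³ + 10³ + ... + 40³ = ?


Σₖ₌9^40 k³ = [40·41/2]² − [8·9/2]²
= 672400 − 1296 = 671104

Σk³ = 671104


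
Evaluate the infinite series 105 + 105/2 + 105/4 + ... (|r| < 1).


S∞ = a₁/(1-r) = 105/(1 - 1/2)
= 105/(1/2)
= 210

S∞ = 210


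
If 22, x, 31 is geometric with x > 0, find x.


GM = √(22×31) = √682 = 26.1151

GM = 26.1151


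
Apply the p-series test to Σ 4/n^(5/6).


p-series test: Σ c/n^p converges if p > 1, diverges if p ≤ 1 (constant c > 0 doesn't affect convergence).
p = 5/6
5/6 ≤ 1 → DIVERGES

Diverges (p = 5/6 ≤ 1)


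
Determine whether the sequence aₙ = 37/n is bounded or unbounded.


a₁ = 37, a₂ = 37/2, a₃ = 37/3, ...
0 < aₙ ≤ 37 for all n ≥ 1
Lower bound: 0, Upper bound: 37
The sequence IS bounded

Bounded (0 < aₙ ≤ 37)


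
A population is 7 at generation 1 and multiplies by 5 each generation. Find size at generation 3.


aₙ = a₁·r^(n-1)
= 7×5^2
= 7×25
= 175

a_3 = 175


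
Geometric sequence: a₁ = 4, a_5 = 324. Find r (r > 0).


r^(n-1) = aₙ/a₁
r^4 = 324/4 = 81
r = 81^(1/4)
= ±3; taking r > 0 gives r = 3

r = 3


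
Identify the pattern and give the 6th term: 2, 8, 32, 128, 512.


Pattern: geometric (r=4)
Terms: 2, 8, 32, 128, 512
Next term = 2048

Next term = 2048


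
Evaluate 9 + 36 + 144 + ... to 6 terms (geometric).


Sₙ = 9×(4^6 - 1)/(4 - 1)
= 9×(4096 - 1)/3
= 9×4095/3
= 12285

S_6 = 12285


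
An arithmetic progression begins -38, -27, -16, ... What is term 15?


aₙ = a₁ + (n-1)d
= -38 + (15-1)×11
= -38 + 154
= 116

a_15 = 116


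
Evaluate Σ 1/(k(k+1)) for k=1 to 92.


1/(k(k+1)) = 1/k - 1/(k+1) (partial fractions)
Telescoping: Σ = 1 - 1/93 = 92/93

Sum = 92/93


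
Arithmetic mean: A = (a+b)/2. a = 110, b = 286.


AM = (110 + 286)/2 = 396/2 = 198

AM = 198


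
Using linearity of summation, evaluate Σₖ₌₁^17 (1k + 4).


Σ(1k+4) = 1·Σk + 4·n
= 1·153 + 4·17
= 153 + 68 = 221

Σ = 221


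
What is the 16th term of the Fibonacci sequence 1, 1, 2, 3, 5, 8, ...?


Fibonacci sequence: 1, 1, 2, 3, 5, 8, 13, 21, 34, 55, 89, ...
F(16) = 987

F(16) = 987


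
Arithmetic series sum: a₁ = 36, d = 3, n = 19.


aₙ = 36 + (19-1)×3 = 90
Sₙ = n(a₁+aₙ)/2 = 19×(36+90)/2
= 19×126/2 = 1197

S_19 = 1197


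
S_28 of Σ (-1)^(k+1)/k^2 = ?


S = 1 - 1/4 + 1/9 - 1/16 + 1/25 - 1/36 + 1/49 - 1/64 ± ...
= 0.8219
(Full series converges to +π²/12 ≈ +0.8225)

S_28 = 0.8219


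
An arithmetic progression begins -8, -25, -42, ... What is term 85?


aₙ = a₁ + (n-1)d
= -8 + (85-1)×-17
= -8 - 1428
= -1436

a_85 = -1436


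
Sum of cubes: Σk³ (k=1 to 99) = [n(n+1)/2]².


n(n+1)/2 = 99×100/2 = 4950
Σk³ = 4950² = 24502500

Σk³ = 24502500


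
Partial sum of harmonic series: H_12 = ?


H_12 = 1/1 + 1/2 + 1/3 + ... + 1/12
= 86021/27720
≈ 3.1032

H_12 = 86021/27720 ≈ 3.1032


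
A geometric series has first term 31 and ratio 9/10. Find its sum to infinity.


S∞ = a₁/(1-r) = 31/(1 - 9/10)
= 31/(1/10)
= 310

S∞ = 310


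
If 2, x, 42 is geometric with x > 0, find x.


GM = √(2×42) = √84 = 9.1652

GM = 9.1652


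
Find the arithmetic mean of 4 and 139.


AM = (4 + 139)/2 = 143/2 = 71.5

AM = 71.5


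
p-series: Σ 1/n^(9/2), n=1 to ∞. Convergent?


p-series test: Σ c/n^p converges if p > 1, diverges if p ≤ 1 (constant c > 0 doesn't affect convergence).
p = 9/2
9/2 > 1 → CONVERGES

Converges (p = 9/2 > 1)


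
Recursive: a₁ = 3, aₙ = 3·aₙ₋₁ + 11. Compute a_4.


Computing step by step:
a_1 = 3
a_2 = 20
a_3 = 71
a_4 = 224


a_4 = 224


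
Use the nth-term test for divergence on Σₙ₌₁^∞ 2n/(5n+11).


lim(n→∞) 2n/(5n+11) = 2/5 = 2/5  (divide numerator and denominator by n)
lim aₙ = 2/5 ≠ 0 → series DIVERGES

Diverges (lim aₙ = 2/5 ≠ 0)


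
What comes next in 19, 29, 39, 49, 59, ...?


Pattern: arithmetic (d=10)
Terms: 19, 29, 39, 49, 59
Next term = 69

Next term = 69


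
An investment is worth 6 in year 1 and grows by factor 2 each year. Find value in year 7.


aₙ = a₁·r^(n-1)
= 6×2^6
= 6×64
= 384

a_7 = 384


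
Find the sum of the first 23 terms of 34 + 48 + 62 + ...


aₙ = 34 + (23-1)×14 = 342
Sₙ = n(a₁+aₙ)/2 = 23×(34+342)/2
= 23×376/2 = 4324

S_23 = 4324


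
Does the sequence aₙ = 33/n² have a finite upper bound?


a₁ = 33, a₂ = 33/4, a₃ = 33/9, ...
0 < aₙ ≤ 33 for all n ≥ 1
The sequence IS bounded

Bounded (0 < aₙ ≤ 33)


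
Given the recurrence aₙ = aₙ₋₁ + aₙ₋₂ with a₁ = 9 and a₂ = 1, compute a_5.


Computing iteratively: 9, 1, 10, 11, 21
a_5 = 21

a_5 = 21


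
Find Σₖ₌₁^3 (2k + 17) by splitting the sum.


Σ(2k+17) = 2·Σk + 17·n
= 2·6 + 17·3
= 12 + 51 = 63

Σ = 63


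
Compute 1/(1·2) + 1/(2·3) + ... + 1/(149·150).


1/(k(k+1)) = 1/k - 1/(k+1) (partial fractions)
Telescoping: Σ = 1 - 1/150 = 149/150

Sum = 149/150


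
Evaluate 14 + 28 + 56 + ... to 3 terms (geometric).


Sₙ = 14×(2^3 - 1)/(2 - 1)
= 14×(8 - 1)/1
= 14×7/1
= 98

S_3 = 98


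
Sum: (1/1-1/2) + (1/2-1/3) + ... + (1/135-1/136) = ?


Telescoping: adjacent terms cancel.
= 1/1 - 1/136
= 1 - 1/136 = 135/136

Sum = 135/136


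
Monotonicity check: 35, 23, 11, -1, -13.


Differences: -12, -12, -12, -12
All differences < 0 → strictly DECREASING

Monotonically decreasing


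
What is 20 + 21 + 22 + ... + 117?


Σₖ₌20^117 k = Σₖ₌₁^117 k − Σₖ₌₁^19 k
= 117·118/2 − 19·20/2
= 6903 − 190 = 6713

Σk = 6713


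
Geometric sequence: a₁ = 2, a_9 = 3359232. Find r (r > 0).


r^(n-1) = aₙ/a₁
r^8 = 3359232/2 = 1679616
r = 1679616^(1/8)
= ±6; taking r > 0 gives r = 6

r = 6


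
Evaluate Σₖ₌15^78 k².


Σₖ₌15^78 k² = Σₖ₌₁^78 k² − Σₖ₌₁^14 k²
= 78·79·157/6 − 14·15·29/6
= 161239 − 1015 = 160224

Σk² = 160224


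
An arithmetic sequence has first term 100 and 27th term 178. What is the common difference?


d = (aₙ - a₁)/(n-1)
= (178 - 100)/(27-1)
= 78/26 = 3

d = 3


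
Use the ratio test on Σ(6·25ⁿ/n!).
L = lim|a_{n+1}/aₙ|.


aₙ = 6·25^n/n!
a_{n+1}/aₙ = 25^(n+1)/(n+1)! × n!/25^n  (constant 6 cancels)
= 25/(n+1)
L = lim(n→∞) 25/(n+1) = 0
L < 1 → series CONVERGES

Converges (ratio test: L = 0 < 1)


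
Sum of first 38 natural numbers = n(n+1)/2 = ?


n(n+1)/2 = 38×39/2 = 1482/2 = 741

Σk = 741


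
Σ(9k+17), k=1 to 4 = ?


Σ(9k+17) = 9·Σk + 17·n
= 9·10 + 17·4
= 90 + 68 = 158

Σ = 158


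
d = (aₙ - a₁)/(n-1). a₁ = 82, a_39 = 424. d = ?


d = (aₙ - a₁)/(n-1)
= (424 - 82)/(39-1)
= 342/38 = 9

d = 9


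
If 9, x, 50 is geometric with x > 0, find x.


GM = √(9×50) = √450 = 21.2132

GM = 21.2132


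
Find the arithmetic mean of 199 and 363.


AM = (199 + 363)/2 = 562/2 = 281

AM = 281


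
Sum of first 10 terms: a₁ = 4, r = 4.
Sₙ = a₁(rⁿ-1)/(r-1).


Sₙ = 4×(4^10 - 1)/(4 - 1)
= 4×(1048576 - 1)/3
= 4×1048575/3
= 1398100

S_10 = 1398100


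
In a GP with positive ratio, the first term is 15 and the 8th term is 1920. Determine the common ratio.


r^(n-1) = aₙ/a₁
r^7 = 1920/15 = 128
r = 128^(1/7)
= 2

r = 2


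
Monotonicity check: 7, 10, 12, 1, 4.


Differences: 3, 2, -11, 3
Difference at position 1 is +3 (> 0) but position 3 is -11 (< 0) — sequence both rises and falls
→ NOT monotonic

Not monotonic


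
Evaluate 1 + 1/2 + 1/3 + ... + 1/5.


H_5 = 1/1 + 1/2 + 1/3 + 1/4 + 1/5
= 137/60
≈ 2.2833

H_5 = 137/60 ≈ 2.2833


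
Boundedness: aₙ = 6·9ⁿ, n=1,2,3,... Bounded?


aₙ = 6·9ⁿ → as n→∞, aₙ→∞ (since base 9 > 1)
No finite upper bound exists
The sequence is UNBOUNDED

Unbounded (aₙ → ∞ as n → ∞)


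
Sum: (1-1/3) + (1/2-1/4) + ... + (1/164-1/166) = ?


Telescoping with gap 2: two head and two tail terms survive.
= (1 + 1/2) - (1/165 + 1/166)
= 3/2 - 1/165 - 1/166 = 20377/13695

Sum = 20377/13695


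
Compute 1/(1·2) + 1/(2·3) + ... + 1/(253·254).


1/(k(k+1)) = 1/k - 1/(k+1) (partial fractions)
Telescoping: Σ = 1 - 1/254 = 253/254

Sum = 253/254


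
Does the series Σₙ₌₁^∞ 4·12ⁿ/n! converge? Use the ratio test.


aₙ = 4·12^n/n!
a_{n+1}/aₙ = 12^(n+1)/(n+1)! × n!/12^n  (constant 4 cancels)
= 12/(n+1)
L = lim(n→∞) 12/(n+1) = 0
L < 1 → series CONVERGES

Converges (ratio test: L = 0 < 1)


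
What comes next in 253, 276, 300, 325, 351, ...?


Pattern: triangular numbers: n(n+1)/2
Terms: 253, 276, 300, 325, 351
Next term = 378

Next term = 378


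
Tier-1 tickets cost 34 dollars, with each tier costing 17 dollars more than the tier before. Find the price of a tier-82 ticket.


aₙ = a₁ + (n-1)d
= 34 + (82-1)×17
= 34 + 1377
= 1411

a_82 = 1411


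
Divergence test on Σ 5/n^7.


lim(n→∞) 5/n^7 = 0
lim aₙ = 0 → nth-term test is INCONCLUSIVE
(Need other tests; this is actually a convergent p-series with p=7 > 1)

Inconclusive (lim aₙ = 0; need another test)


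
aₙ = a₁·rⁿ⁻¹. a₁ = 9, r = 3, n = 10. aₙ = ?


aₙ = a₁·r^(n-1)
= 9×3^9
= 9×19683
= 177147

a_10 = 177147


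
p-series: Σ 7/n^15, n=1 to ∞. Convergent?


p-series test: Σ c/n^p converges if p > 1, diverges if p ≤ 1 (constant c > 0 doesn't affect convergence).
p = 15
15 > 1 → CONVERGES

Converges (p = 15 > 1)


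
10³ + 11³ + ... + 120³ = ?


Σₖ₌10^120 k³ = [120·121/2]² − [9·10/2]²
= 52707600 − 2025 = 52705575

Σk³ = 52705575


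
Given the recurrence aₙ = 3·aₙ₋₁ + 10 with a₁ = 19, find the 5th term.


Computing step by step:
a_1 = 19
a_2 = 67
a_3 = 211
a_4 = 643
a_5 = 1939


a_5 = 1939


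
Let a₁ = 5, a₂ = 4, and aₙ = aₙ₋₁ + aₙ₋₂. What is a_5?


Computing iteratively: 5, 4, 9, 13, 22
a_5 = 22

a_5 = 22


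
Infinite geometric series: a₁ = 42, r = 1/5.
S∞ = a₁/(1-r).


S∞ = a₁/(1-r) = 42/(1 - 1/5)
= 42/(4/5)
= 105/2

S∞ = 105/2


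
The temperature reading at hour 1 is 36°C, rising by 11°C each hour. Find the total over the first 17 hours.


aₙ = 36 + (17-1)×11 = 212
Sₙ = n(a₁+aₙ)/2 = 17×(36+212)/2
= 17×248/2 = 2108

S_17 = 2108


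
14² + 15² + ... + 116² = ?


Σₖ₌14^116 k² = Σₖ₌₁^116 k² − Σₖ₌₁^13 k²
= 116·117·233/6 − 13·14·27/6
= 527046 − 819 = 526227

Σk² = 526227


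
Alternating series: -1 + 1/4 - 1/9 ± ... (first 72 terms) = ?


S = -1 + 1/4 - 1/9 + 1/16 - 1/25 + 1/36 - 1/49 + 1/64 ± ...
= -0.8224
(Full series converges to -π²/12 ≈ -0.8225)

S_72 = -0.8224


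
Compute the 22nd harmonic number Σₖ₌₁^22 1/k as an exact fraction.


H_22 = 1/1 + 1/2 + 1/3 + ... + 1/22
= 19093197/5173168
≈ 3.6908

H_22 = 19093197/5173168 ≈ 3.6908


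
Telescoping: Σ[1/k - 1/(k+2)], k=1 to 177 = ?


Telescoping with gap 2: two head and two tail terms survive.
= (1 + 1/2) - (1/178 + 1/179)
= 3/2 - 1/178 - 1/179 = 23718/15931

Sum = 23718/15931


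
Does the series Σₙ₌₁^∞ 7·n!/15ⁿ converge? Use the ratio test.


aₙ = 7·n!/15^n
a_{n+1}/aₙ = (n+1)!/15^(n+1) × 15^n/n!  (constant 7 cancels)
= (n+1)/15
L = lim(n→∞) (n+1)/15 = ∞
L > 1 → series DIVERGES

Diverges (ratio test: L = ∞ > 1)


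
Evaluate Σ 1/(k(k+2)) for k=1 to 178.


1/(k(k+2)) = (1/2)·(1/k - 1/(k+2)) (partial fractions)
Telescoping: Σ = (1/2)·(1 + 1/2 - 1/179 - 1/180) = 47971/64440

Sum = 47971/64440


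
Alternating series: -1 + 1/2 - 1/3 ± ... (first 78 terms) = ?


S = -1 + 1/2 - 1/3 + 1/4 - 1/5 + 1/6 - 1/7 + 1/8 ± ...
= -0.6868
(Full series converges to -ln(2) ≈ -0.6931)

S_78 = -0.6868


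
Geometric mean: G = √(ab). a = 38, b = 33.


GM = √(38×33) = √1254 = 35.4119

GM = 35.4119


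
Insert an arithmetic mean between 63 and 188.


AM = (63 + 188)/2 = 251/2 = 125.5

AM = 125.5


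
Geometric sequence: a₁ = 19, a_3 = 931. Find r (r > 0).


r^(n-1) = aₙ/a₁
r^2 = 931/19 = 49
r = 49^(1/2)
= ±7; taking r > 0 gives r = 7

r = 7


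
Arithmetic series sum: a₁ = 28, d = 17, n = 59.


aₙ = 28 + (59-1)×17 = 1014
Sₙ = n(a₁+aₙ)/2 = 59×(28+1014)/2
= 59×1042/2 = 30739

S_59 = 30739


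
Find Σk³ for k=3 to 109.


Σₖ₌3^109 k³ = [109·110/2]² − [2·3/2]²
= 35940025 − 9 = 35940016

Σk³ = 35940016


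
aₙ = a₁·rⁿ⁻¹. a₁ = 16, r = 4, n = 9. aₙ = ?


aₙ = a₁·r^(n-1)
= 16×4^8
= 16×65536
= 1048576

a_9 = 1048576


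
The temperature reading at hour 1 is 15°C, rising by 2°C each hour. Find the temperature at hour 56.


aₙ = a₁ + (n-1)d
= 15 + (56-1)×2
= 15 + 110
= 125

a_56 = 125


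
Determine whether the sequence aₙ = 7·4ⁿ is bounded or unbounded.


aₙ = 7·4ⁿ → as n→∞, aₙ→∞ (since base 4 > 1)
No finite upper bound exists
The sequence is UNBOUNDED

Unbounded (aₙ → ∞ as n → ∞)


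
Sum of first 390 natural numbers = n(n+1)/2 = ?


n(n+1)/2 = 390×391/2 = 152490/2 = 76245

Σk = 76245


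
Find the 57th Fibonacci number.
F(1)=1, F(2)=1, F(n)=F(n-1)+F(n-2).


Fibonacci sequence: 1, 1, 2, 3, 5, 8, 13, 21, 34, 55, 89, ...
F(57) = 365435296162

F(57) = 365435296162


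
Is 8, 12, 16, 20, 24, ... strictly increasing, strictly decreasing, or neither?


Differences: 4, 4, 4, 4
All differences > 0 → strictly INCREASING

Monotonically increasing


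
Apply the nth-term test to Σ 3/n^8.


lim(n→∞) 3/n^8 = 0
lim aₙ = 0 → nth-term test is INCONCLUSIVE
(Need other tests; this is actually a convergent p-series with p=8 > 1)

Inconclusive (lim aₙ = 0; need another test)


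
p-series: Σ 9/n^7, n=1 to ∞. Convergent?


p-series test: Σ c/n^p converges if p > 1, diverges if p ≤ 1 (constant c > 0 doesn't affect convergence).
p = 7
7 > 1 → CONVERGES

Converges (p = 7 > 1)


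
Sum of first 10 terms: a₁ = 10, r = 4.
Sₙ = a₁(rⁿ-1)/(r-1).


Sₙ = 10×(4^10 - 1)/(4 - 1)
= 10×(1048576 - 1)/3
= 10×1048575/3
= 3495250

S_10 = 3495250


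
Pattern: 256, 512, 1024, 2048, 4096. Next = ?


Pattern: powers of 2: 2ⁿ
Terms: 256, 512, 1024, 2048, 4096
Next term = 8192

Next term = 8192


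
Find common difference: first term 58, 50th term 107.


d = (aₙ - a₁)/(n-1)
= (107 - 58)/(50-1)
= 49/49 = 1

d = 1


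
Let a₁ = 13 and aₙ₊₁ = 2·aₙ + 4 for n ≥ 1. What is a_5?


Computing step by step:
a_1 = 13
a_2 = 30
a_3 = 64
a_4 = 132
a_5 = 268


a_5 = 268


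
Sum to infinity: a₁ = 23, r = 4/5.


S∞ = a₁/(1-r) = 23/(1 - 4/5)
= 23/(1/5)
= 115

S∞ = 115


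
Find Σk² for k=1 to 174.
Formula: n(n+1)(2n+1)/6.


n = 174
n(n+1)(2n+1)/6 = 174×175×349/6
= 10627050/6 = 1771175

Σk² = 1771175


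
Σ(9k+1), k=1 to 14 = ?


Σ(9k+1) = 9·Σk + 1·n
= 9·105 + 1·14
= 945 + 14 = 959

Σ = 959


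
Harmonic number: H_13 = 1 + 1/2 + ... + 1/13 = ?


H_13 = 1/1 + 1/2 + 1/3 + ... + 1/13
= 1145993/360360
≈ 3.1801

H_13 = 1145993/360360 ≈ 3.1801


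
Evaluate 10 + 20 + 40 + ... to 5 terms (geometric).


Sₙ = 10×(2^5 - 1)/(2 - 1)
= 10×(32 - 1)/1
= 10×31/1
= 310

S_5 = 310


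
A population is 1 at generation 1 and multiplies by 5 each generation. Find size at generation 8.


aₙ = a₁·r^(n-1)
= 1×5^7
= 1×78125
= 78125

a_8 = 78125


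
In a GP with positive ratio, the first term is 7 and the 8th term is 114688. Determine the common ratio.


r^(n-1) = aₙ/a₁
r^7 = 114688/7 = 16384
r = 16384^(1/7)
= 4

r = 4


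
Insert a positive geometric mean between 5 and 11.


GM = √(5×11) = √55 = 7.4162

GM = 7.4162


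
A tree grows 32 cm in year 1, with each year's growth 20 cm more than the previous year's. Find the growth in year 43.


aₙ = a₁ + (n-1)d
= 32 + (43-1)×20
= 32 + 840
= 872

a_43 = 872


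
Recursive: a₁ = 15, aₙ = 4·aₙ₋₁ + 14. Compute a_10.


Computing step by step:
a_1 = 15
a_2 = 74
a_3 = 310
a_4 = 1254
a_5 = 5030
a_6 = 20134
a_7 = 80550
a_8 = 322214
a_9 = 1288870
a_10 = 5155494


a_10 = 5155494


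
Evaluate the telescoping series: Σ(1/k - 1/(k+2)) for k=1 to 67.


Telescoping with gap 2: two head and two tail terms survive.
= (1 + 1/2) - (1/68 + 1/69)
= 3/2 - 1/68 - 1/69 = 6901/4692

Sum = 6901/4692


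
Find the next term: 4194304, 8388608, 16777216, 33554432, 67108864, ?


Pattern: powers of 2: 2ⁿ
Terms: 4194304, 8388608, 16777216, 33554432, 67108864
Next term = 134217728

Next term = 134217728


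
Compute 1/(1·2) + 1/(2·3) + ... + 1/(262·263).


1/(k(k+1)) = 1/k - 1/(k+1) (partial fractions)
Telescoping: Σ = 1 - 1/263 = 262/263

Sum = 262/263


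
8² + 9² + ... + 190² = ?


Σₖ₌8^190 k² = Σₖ₌₁^190 k² − Σₖ₌₁^7 k²
= 190·191·381/6 − 7·8·15/6
= 2304415 − 140 = 2304275

Σk² = 2304275


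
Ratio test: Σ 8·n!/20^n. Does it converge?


aₙ = 8·n!/20^n
a_{n+1}/aₙ = (n+1)!/20^(n+1) × 20^n/n!  (constant 8 cancels)
= (n+1)/20
L = lim(n→∞) (n+1)/20 = ∞
L > 1 → series DIVERGES

Diverges (ratio test: L = ∞ > 1)


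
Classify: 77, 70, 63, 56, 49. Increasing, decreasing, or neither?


Differences: -7, -7, -7, -7
All differences < 0 → strictly DECREASING

Monotonically decreasing


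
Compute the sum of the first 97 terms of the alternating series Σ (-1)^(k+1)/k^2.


S = 1 - 1/4 + 1/9 - 1/16 + 1/25 - 1/36 + 1/49 - 1/64 ± ...
= 0.8225
(Full series converges to +π²/12 ≈ +0.8225)

S_97 = 0.8225


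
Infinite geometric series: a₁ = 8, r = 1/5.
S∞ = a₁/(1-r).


S∞ = a₁/(1-r) = 8/(1 - 1/5)
= 8/(4/5)
= 10

S∞ = 10


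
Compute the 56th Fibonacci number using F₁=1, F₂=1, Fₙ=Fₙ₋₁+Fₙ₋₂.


Fibonacci sequence: 1, 1, 2, 3, 5, 8, 13, 21, 34, 55, 89, ...
F(56) = 225851433717

F(56) = 225851433717


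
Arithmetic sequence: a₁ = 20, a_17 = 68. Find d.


d = (aₙ - a₁)/(n-1)
= (68 - 20)/(17-1)
= 48/16 = 3

d = 3


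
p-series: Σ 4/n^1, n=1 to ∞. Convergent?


p-series test: Σ c/n^p converges if p > 1, diverges if p ≤ 1 (constant c > 0 doesn't affect convergence).
p = 1
1 ≤ 1 → DIVERGES

Diverges (p = 1 ≤ 1)


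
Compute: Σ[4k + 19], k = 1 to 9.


Σ(4k+19) = 4·Σk + 19·n
= 4·45 + 19·9
= 180 + 171 = 351

Σ = 351


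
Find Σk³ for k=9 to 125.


Σₖ₌9^125 k³ = [125·126/2]² − [8·9/2]²
= 62015625 − 1296 = 62014329

Σk³ = 62014329


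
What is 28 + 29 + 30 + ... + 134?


Σₖ₌28^134 k = Σₖ₌₁^134 k − Σₖ₌₁^27 k
= 134·135/2 − 27·28/2
= 9045 − 378 = 8667

Σk = 8667


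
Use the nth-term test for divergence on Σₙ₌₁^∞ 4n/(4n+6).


lim(n→∞) 4n/(4n+6) = 4/4 = 1  (divide numerator and denominator by n)
lim aₙ = 1 ≠ 0 → series DIVERGES

Diverges (lim aₙ = 1 ≠ 0)


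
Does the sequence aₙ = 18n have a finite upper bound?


aₙ = 18n → as n→∞, aₙ→∞
No finite upper bound exists
The sequence is UNBOUNDED

Unbounded (aₙ → ∞ as n → ∞)


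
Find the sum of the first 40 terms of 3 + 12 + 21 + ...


aₙ = 3 + (40-1)×9 = 354
Sₙ = n(a₁+aₙ)/2 = 40×(3+354)/2
= 40×357/2 = 7140

S_40 = 7140


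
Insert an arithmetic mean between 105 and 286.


AM = (105 + 286)/2 = 391/2 = 195.5

AM = 195.5


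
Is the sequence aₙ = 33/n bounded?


a₁ = 33, a₂ = 33/2, a₃ = 33/3, ...
0 < aₙ ≤ 33 for all n ≥ 1
Lower bound: 0, Upper bound: 33
The sequence IS bounded

Bounded (0 < aₙ ≤ 33)


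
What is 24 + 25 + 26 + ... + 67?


Σₖ₌24^67 k = Σₖ₌₁^67 k − Σₖ₌₁^23 k
= 67·68/2 − 23·24/2
= 2278 − 276 = 2002

Σk = 2002


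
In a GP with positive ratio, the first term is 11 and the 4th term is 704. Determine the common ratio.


r^(n-1) = aₙ/a₁
r^3 = 704/11 = 64
r = 64^(1/3)
= 4

r = 4


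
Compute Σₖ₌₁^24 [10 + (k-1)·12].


aₙ = 10 + (24-1)×12 = 286
Sₙ = n(a₁+aₙ)/2 = 24×(10+286)/2
= 24×296/2 = 3552

S_24 = 3552


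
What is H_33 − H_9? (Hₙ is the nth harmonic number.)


Σₖ₌10^33 1/k = 1/10 + 1/11 + 1/12 + ... + 1/33
= 16538538542329/13127595717600
≈ 1.2598

Sum = 16538538542329/13127595717600 ≈ 1.2598


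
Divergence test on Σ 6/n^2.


lim(n→∞) 6/n^2 = 0
lim aₙ = 0 → nth-term test is INCONCLUSIVE
(Need other tests; this is actually a convergent p-series with p=2 > 1)

Inconclusive (lim aₙ = 0; need another test)


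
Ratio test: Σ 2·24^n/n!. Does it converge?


aₙ = 2·24^n/n!
a_{n+1}/aₙ = 24^(n+1)/(n+1)! × n!/24^n  (constant 2 cancels)
= 24/(n+1)
L = lim(n→∞) 24/(n+1) = 0
L < 1 → series CONVERGES

Converges (ratio test: L = 0 < 1)
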